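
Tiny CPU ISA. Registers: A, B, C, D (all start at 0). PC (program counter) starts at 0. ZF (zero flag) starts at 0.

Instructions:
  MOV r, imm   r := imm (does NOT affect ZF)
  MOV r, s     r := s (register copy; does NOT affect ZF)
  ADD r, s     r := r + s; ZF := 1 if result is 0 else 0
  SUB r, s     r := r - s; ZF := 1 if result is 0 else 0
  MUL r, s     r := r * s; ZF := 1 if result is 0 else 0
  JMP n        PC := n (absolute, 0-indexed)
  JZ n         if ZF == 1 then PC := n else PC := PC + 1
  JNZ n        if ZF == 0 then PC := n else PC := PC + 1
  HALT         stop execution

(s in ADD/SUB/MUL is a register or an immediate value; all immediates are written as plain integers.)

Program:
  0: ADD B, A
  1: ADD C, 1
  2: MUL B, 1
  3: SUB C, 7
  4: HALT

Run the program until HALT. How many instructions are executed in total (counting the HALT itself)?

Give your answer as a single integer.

Answer: 5

Derivation:
Step 1: PC=0 exec 'ADD B, A'. After: A=0 B=0 C=0 D=0 ZF=1 PC=1
Step 2: PC=1 exec 'ADD C, 1'. After: A=0 B=0 C=1 D=0 ZF=0 PC=2
Step 3: PC=2 exec 'MUL B, 1'. After: A=0 B=0 C=1 D=0 ZF=1 PC=3
Step 4: PC=3 exec 'SUB C, 7'. After: A=0 B=0 C=-6 D=0 ZF=0 PC=4
Step 5: PC=4 exec 'HALT'. After: A=0 B=0 C=-6 D=0 ZF=0 PC=4 HALTED
Total instructions executed: 5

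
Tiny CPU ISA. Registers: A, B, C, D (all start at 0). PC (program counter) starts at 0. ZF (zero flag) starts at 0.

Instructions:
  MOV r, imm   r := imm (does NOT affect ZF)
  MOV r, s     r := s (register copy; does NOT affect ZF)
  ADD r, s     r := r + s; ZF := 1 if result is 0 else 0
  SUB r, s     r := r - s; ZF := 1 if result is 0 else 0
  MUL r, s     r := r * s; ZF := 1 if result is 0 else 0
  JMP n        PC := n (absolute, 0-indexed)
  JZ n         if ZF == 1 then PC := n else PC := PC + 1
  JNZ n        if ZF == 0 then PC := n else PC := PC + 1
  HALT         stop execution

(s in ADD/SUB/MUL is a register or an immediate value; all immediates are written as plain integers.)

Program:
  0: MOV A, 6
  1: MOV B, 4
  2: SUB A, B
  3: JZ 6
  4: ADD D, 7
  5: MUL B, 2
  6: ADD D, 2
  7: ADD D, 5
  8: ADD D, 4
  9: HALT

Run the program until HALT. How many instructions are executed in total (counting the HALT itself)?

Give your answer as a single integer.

Step 1: PC=0 exec 'MOV A, 6'. After: A=6 B=0 C=0 D=0 ZF=0 PC=1
Step 2: PC=1 exec 'MOV B, 4'. After: A=6 B=4 C=0 D=0 ZF=0 PC=2
Step 3: PC=2 exec 'SUB A, B'. After: A=2 B=4 C=0 D=0 ZF=0 PC=3
Step 4: PC=3 exec 'JZ 6'. After: A=2 B=4 C=0 D=0 ZF=0 PC=4
Step 5: PC=4 exec 'ADD D, 7'. After: A=2 B=4 C=0 D=7 ZF=0 PC=5
Step 6: PC=5 exec 'MUL B, 2'. After: A=2 B=8 C=0 D=7 ZF=0 PC=6
Step 7: PC=6 exec 'ADD D, 2'. After: A=2 B=8 C=0 D=9 ZF=0 PC=7
Step 8: PC=7 exec 'ADD D, 5'. After: A=2 B=8 C=0 D=14 ZF=0 PC=8
Step 9: PC=8 exec 'ADD D, 4'. After: A=2 B=8 C=0 D=18 ZF=0 PC=9
Step 10: PC=9 exec 'HALT'. After: A=2 B=8 C=0 D=18 ZF=0 PC=9 HALTED
Total instructions executed: 10

Answer: 10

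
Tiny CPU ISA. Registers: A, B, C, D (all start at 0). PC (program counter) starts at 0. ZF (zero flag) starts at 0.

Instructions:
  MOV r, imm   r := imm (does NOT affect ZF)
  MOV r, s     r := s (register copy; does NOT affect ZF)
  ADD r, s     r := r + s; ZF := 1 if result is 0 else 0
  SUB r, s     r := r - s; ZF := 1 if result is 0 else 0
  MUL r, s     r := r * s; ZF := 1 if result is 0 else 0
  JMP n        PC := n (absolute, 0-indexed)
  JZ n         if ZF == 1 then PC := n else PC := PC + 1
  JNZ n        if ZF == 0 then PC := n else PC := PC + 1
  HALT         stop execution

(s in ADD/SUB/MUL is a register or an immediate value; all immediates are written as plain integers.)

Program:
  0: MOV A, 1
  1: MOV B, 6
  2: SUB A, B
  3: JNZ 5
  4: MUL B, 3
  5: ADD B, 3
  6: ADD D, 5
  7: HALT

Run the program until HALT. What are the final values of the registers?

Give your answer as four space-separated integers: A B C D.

Step 1: PC=0 exec 'MOV A, 1'. After: A=1 B=0 C=0 D=0 ZF=0 PC=1
Step 2: PC=1 exec 'MOV B, 6'. After: A=1 B=6 C=0 D=0 ZF=0 PC=2
Step 3: PC=2 exec 'SUB A, B'. After: A=-5 B=6 C=0 D=0 ZF=0 PC=3
Step 4: PC=3 exec 'JNZ 5'. After: A=-5 B=6 C=0 D=0 ZF=0 PC=5
Step 5: PC=5 exec 'ADD B, 3'. After: A=-5 B=9 C=0 D=0 ZF=0 PC=6
Step 6: PC=6 exec 'ADD D, 5'. After: A=-5 B=9 C=0 D=5 ZF=0 PC=7
Step 7: PC=7 exec 'HALT'. After: A=-5 B=9 C=0 D=5 ZF=0 PC=7 HALTED

Answer: -5 9 0 5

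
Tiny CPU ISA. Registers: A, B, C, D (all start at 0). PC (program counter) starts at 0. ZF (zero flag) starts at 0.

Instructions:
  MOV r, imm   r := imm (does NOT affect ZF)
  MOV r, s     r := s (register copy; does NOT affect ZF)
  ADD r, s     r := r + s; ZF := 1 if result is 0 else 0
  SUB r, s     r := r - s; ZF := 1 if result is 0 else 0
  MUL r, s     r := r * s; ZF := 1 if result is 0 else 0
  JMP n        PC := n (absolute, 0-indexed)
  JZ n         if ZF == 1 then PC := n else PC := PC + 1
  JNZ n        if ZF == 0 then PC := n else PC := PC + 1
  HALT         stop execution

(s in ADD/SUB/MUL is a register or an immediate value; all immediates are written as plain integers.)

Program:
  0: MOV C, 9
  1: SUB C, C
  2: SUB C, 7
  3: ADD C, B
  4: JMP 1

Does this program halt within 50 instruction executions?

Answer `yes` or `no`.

Answer: no

Derivation:
Step 1: PC=0 exec 'MOV C, 9'. After: A=0 B=0 C=9 D=0 ZF=0 PC=1
Step 2: PC=1 exec 'SUB C, C'. After: A=0 B=0 C=0 D=0 ZF=1 PC=2
Step 3: PC=2 exec 'SUB C, 7'. After: A=0 B=0 C=-7 D=0 ZF=0 PC=3
Step 4: PC=3 exec 'ADD C, B'. After: A=0 B=0 C=-7 D=0 ZF=0 PC=4
Step 5: PC=4 exec 'JMP 1'. After: A=0 B=0 C=-7 D=0 ZF=0 PC=1
Step 6: PC=1 exec 'SUB C, C'. After: A=0 B=0 C=0 D=0 ZF=1 PC=2
State after step 6 equals state after step 2: the program is in a cycle of length 4 and will never halt.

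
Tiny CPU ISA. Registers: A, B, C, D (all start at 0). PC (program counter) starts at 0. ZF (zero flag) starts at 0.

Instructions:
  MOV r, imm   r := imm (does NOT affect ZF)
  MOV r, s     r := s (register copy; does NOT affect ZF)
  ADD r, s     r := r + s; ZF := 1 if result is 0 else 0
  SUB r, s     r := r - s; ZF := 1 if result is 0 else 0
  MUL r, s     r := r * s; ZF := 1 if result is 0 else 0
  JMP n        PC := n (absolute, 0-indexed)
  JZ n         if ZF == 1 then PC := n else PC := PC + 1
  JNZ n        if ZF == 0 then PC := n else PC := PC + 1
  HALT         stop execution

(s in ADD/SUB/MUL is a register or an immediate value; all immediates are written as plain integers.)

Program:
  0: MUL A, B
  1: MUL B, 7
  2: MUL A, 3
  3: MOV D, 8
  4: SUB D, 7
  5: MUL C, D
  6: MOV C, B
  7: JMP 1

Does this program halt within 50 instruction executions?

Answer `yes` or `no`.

Answer: no

Derivation:
Step 1: PC=0 exec 'MUL A, B'. After: A=0 B=0 C=0 D=0 ZF=1 PC=1
Step 2: PC=1 exec 'MUL B, 7'. After: A=0 B=0 C=0 D=0 ZF=1 PC=2
Step 3: PC=2 exec 'MUL A, 3'. After: A=0 B=0 C=0 D=0 ZF=1 PC=3
Step 4: PC=3 exec 'MOV D, 8'. After: A=0 B=0 C=0 D=8 ZF=1 PC=4
Step 5: PC=4 exec 'SUB D, 7'. After: A=0 B=0 C=0 D=1 ZF=0 PC=5
Step 6: PC=5 exec 'MUL C, D'. After: A=0 B=0 C=0 D=1 ZF=1 PC=6
Step 7: PC=6 exec 'MOV C, B'. After: A=0 B=0 C=0 D=1 ZF=1 PC=7
Step 8: PC=7 exec 'JMP 1'. After: A=0 B=0 C=0 D=1 ZF=1 PC=1
Step 9: PC=1 exec 'MUL B, 7'. After: A=0 B=0 C=0 D=1 ZF=1 PC=2
Step 10: PC=2 exec 'MUL A, 3'. After: A=0 B=0 C=0 D=1 ZF=1 PC=3
Step 11: PC=3 exec 'MOV D, 8'. After: A=0 B=0 C=0 D=8 ZF=1 PC=4
State after step 11 equals state after step 4: the program is in a cycle of length 7 and will never halt.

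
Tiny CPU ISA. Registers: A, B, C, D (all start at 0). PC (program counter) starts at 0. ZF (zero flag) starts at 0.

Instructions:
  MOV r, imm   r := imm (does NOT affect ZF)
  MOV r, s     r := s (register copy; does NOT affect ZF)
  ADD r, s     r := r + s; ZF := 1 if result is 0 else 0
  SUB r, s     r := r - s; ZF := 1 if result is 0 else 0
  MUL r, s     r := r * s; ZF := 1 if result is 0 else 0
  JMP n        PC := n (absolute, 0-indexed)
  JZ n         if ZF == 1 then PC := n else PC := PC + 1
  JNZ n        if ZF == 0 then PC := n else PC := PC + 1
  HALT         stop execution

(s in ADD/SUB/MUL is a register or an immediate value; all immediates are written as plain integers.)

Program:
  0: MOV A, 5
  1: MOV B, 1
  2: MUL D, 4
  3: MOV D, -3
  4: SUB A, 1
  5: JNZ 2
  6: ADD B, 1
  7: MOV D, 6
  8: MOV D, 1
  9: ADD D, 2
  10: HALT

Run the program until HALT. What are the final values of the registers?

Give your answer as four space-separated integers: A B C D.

Step 1: PC=0 exec 'MOV A, 5'. After: A=5 B=0 C=0 D=0 ZF=0 PC=1
Step 2: PC=1 exec 'MOV B, 1'. After: A=5 B=1 C=0 D=0 ZF=0 PC=2
Step 3: PC=2 exec 'MUL D, 4'. After: A=5 B=1 C=0 D=0 ZF=1 PC=3
Step 4: PC=3 exec 'MOV D, -3'. After: A=5 B=1 C=0 D=-3 ZF=1 PC=4
Step 5: PC=4 exec 'SUB A, 1'. After: A=4 B=1 C=0 D=-3 ZF=0 PC=5
Step 6: PC=5 exec 'JNZ 2'. After: A=4 B=1 C=0 D=-3 ZF=0 PC=2
Step 7: PC=2 exec 'MUL D, 4'. After: A=4 B=1 C=0 D=-12 ZF=0 PC=3
Step 8: PC=3 exec 'MOV D, -3'. After: A=4 B=1 C=0 D=-3 ZF=0 PC=4
Step 9: PC=4 exec 'SUB A, 1'. After: A=3 B=1 C=0 D=-3 ZF=0 PC=5
Step 10: PC=5 exec 'JNZ 2'. After: A=3 B=1 C=0 D=-3 ZF=0 PC=2
Step 11: PC=2 exec 'MUL D, 4'. After: A=3 B=1 C=0 D=-12 ZF=0 PC=3
Step 12: PC=3 exec 'MOV D, -3'. After: A=3 B=1 C=0 D=-3 ZF=0 PC=4
Step 13: PC=4 exec 'SUB A, 1'. After: A=2 B=1 C=0 D=-3 ZF=0 PC=5
Step 14: PC=5 exec 'JNZ 2'. After: A=2 B=1 C=0 D=-3 ZF=0 PC=2
Step 15: PC=2 exec 'MUL D, 4'. After: A=2 B=1 C=0 D=-12 ZF=0 PC=3
Step 16: PC=3 exec 'MOV D, -3'. After: A=2 B=1 C=0 D=-3 ZF=0 PC=4
Step 17: PC=4 exec 'SUB A, 1'. After: A=1 B=1 C=0 D=-3 ZF=0 PC=5
Step 18: PC=5 exec 'JNZ 2'. After: A=1 B=1 C=0 D=-3 ZF=0 PC=2
Step 19: PC=2 exec 'MUL D, 4'. After: A=1 B=1 C=0 D=-12 ZF=0 PC=3
Step 20: PC=3 exec 'MOV D, -3'. After: A=1 B=1 C=0 D=-3 ZF=0 PC=4
Step 21: PC=4 exec 'SUB A, 1'. After: A=0 B=1 C=0 D=-3 ZF=1 PC=5
Step 22: PC=5 exec 'JNZ 2'. After: A=0 B=1 C=0 D=-3 ZF=1 PC=6
Step 23: PC=6 exec 'ADD B, 1'. After: A=0 B=2 C=0 D=-3 ZF=0 PC=7
Step 24: PC=7 exec 'MOV D, 6'. After: A=0 B=2 C=0 D=6 ZF=0 PC=8
Step 25: PC=8 exec 'MOV D, 1'. After: A=0 B=2 C=0 D=1 ZF=0 PC=9
Step 26: PC=9 exec 'ADD D, 2'. After: A=0 B=2 C=0 D=3 ZF=0 PC=10
Step 27: PC=10 exec 'HALT'. After: A=0 B=2 C=0 D=3 ZF=0 PC=10 HALTED

Answer: 0 2 0 3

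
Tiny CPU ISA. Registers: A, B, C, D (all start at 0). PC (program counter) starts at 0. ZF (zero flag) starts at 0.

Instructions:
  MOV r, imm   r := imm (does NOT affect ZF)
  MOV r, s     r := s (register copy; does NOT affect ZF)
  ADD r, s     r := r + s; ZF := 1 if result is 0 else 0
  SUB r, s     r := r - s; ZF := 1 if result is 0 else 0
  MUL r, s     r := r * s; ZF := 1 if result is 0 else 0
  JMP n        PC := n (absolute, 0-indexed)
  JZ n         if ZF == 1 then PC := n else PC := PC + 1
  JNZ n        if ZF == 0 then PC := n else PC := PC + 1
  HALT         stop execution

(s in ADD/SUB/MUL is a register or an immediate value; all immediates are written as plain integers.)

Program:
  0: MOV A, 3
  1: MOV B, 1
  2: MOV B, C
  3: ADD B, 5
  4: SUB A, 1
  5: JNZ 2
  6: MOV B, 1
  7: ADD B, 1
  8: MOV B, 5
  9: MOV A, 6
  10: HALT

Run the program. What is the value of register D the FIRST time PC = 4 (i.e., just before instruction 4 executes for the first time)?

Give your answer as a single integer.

Step 1: PC=0 exec 'MOV A, 3'. After: A=3 B=0 C=0 D=0 ZF=0 PC=1
Step 2: PC=1 exec 'MOV B, 1'. After: A=3 B=1 C=0 D=0 ZF=0 PC=2
Step 3: PC=2 exec 'MOV B, C'. After: A=3 B=0 C=0 D=0 ZF=0 PC=3
Step 4: PC=3 exec 'ADD B, 5'. After: A=3 B=5 C=0 D=0 ZF=0 PC=4
First time PC=4: D=0

0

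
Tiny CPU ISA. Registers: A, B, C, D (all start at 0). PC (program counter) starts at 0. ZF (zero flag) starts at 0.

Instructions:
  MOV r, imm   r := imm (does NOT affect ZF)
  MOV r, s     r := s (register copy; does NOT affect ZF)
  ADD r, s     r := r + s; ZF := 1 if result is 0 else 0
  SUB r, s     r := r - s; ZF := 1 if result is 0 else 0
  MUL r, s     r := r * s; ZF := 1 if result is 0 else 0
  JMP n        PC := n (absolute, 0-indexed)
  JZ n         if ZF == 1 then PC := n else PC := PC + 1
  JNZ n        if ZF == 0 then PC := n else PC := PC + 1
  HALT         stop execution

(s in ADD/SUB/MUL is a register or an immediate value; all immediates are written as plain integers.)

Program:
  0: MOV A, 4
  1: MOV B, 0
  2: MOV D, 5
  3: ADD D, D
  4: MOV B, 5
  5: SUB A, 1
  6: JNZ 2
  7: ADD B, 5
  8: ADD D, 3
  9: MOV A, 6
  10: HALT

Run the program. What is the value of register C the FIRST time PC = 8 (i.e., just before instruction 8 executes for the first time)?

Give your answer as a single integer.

Step 1: PC=0 exec 'MOV A, 4'. After: A=4 B=0 C=0 D=0 ZF=0 PC=1
Step 2: PC=1 exec 'MOV B, 0'. After: A=4 B=0 C=0 D=0 ZF=0 PC=2
Step 3: PC=2 exec 'MOV D, 5'. After: A=4 B=0 C=0 D=5 ZF=0 PC=3
Step 4: PC=3 exec 'ADD D, D'. After: A=4 B=0 C=0 D=10 ZF=0 PC=4
Step 5: PC=4 exec 'MOV B, 5'. After: A=4 B=5 C=0 D=10 ZF=0 PC=5
Step 6: PC=5 exec 'SUB A, 1'. After: A=3 B=5 C=0 D=10 ZF=0 PC=6
Step 7: PC=6 exec 'JNZ 2'. After: A=3 B=5 C=0 D=10 ZF=0 PC=2
Step 8: PC=2 exec 'MOV D, 5'. After: A=3 B=5 C=0 D=5 ZF=0 PC=3
Step 9: PC=3 exec 'ADD D, D'. After: A=3 B=5 C=0 D=10 ZF=0 PC=4
Step 10: PC=4 exec 'MOV B, 5'. After: A=3 B=5 C=0 D=10 ZF=0 PC=5
Step 11: PC=5 exec 'SUB A, 1'. After: A=2 B=5 C=0 D=10 ZF=0 PC=6
Step 12: PC=6 exec 'JNZ 2'. After: A=2 B=5 C=0 D=10 ZF=0 PC=2
Step 13: PC=2 exec 'MOV D, 5'. After: A=2 B=5 C=0 D=5 ZF=0 PC=3
Step 14: PC=3 exec 'ADD D, D'. After: A=2 B=5 C=0 D=10 ZF=0 PC=4
Step 15: PC=4 exec 'MOV B, 5'. After: A=2 B=5 C=0 D=10 ZF=0 PC=5
Step 16: PC=5 exec 'SUB A, 1'. After: A=1 B=5 C=0 D=10 ZF=0 PC=6
Step 17: PC=6 exec 'JNZ 2'. After: A=1 B=5 C=0 D=10 ZF=0 PC=2
Step 18: PC=2 exec 'MOV D, 5'. After: A=1 B=5 C=0 D=5 ZF=0 PC=3
Step 19: PC=3 exec 'ADD D, D'. After: A=1 B=5 C=0 D=10 ZF=0 PC=4
Step 20: PC=4 exec 'MOV B, 5'. After: A=1 B=5 C=0 D=10 ZF=0 PC=5
Step 21: PC=5 exec 'SUB A, 1'. After: A=0 B=5 C=0 D=10 ZF=1 PC=6
Step 22: PC=6 exec 'JNZ 2'. After: A=0 B=5 C=0 D=10 ZF=1 PC=7
Step 23: PC=7 exec 'ADD B, 5'. After: A=0 B=10 C=0 D=10 ZF=0 PC=8
First time PC=8: C=0

0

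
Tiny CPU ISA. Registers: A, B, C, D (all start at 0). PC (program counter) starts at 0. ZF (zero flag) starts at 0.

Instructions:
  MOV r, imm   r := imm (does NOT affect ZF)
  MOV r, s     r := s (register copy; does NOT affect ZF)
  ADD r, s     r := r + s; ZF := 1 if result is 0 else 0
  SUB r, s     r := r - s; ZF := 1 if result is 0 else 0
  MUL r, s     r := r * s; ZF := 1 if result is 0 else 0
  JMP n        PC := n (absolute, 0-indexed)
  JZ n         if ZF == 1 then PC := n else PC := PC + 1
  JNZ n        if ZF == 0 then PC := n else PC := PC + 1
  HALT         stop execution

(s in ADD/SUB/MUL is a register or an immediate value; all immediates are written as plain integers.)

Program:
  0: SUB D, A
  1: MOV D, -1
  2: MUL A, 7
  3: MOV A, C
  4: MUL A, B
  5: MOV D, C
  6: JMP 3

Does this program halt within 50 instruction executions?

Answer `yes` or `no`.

Step 1: PC=0 exec 'SUB D, A'. After: A=0 B=0 C=0 D=0 ZF=1 PC=1
Step 2: PC=1 exec 'MOV D, -1'. After: A=0 B=0 C=0 D=-1 ZF=1 PC=2
Step 3: PC=2 exec 'MUL A, 7'. After: A=0 B=0 C=0 D=-1 ZF=1 PC=3
Step 4: PC=3 exec 'MOV A, C'. After: A=0 B=0 C=0 D=-1 ZF=1 PC=4
Step 5: PC=4 exec 'MUL A, B'. After: A=0 B=0 C=0 D=-1 ZF=1 PC=5
Step 6: PC=5 exec 'MOV D, C'. After: A=0 B=0 C=0 D=0 ZF=1 PC=6
Step 7: PC=6 exec 'JMP 3'. After: A=0 B=0 C=0 D=0 ZF=1 PC=3
Step 8: PC=3 exec 'MOV A, C'. After: A=0 B=0 C=0 D=0 ZF=1 PC=4
Step 9: PC=4 exec 'MUL A, B'. After: A=0 B=0 C=0 D=0 ZF=1 PC=5
Step 10: PC=5 exec 'MOV D, C'. After: A=0 B=0 C=0 D=0 ZF=1 PC=6
State after step 10 equals state after step 6: the program is in a cycle of length 4 and will never halt.

Answer: no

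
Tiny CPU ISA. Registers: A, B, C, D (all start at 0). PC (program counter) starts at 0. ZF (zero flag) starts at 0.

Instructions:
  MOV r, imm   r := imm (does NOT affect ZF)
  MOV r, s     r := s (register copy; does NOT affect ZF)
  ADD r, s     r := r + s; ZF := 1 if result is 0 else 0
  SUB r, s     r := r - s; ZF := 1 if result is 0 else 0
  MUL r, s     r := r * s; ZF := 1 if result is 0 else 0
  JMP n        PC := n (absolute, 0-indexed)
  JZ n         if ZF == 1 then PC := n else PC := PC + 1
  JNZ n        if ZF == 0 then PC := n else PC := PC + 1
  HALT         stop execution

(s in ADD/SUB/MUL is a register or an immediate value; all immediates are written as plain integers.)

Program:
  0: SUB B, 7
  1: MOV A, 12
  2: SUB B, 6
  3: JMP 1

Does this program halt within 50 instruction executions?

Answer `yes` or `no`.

Answer: no

Derivation:
Step 1: PC=0 exec 'SUB B, 7'. After: A=0 B=-7 C=0 D=0 ZF=0 PC=1
Step 2: PC=1 exec 'MOV A, 12'. After: A=12 B=-7 C=0 D=0 ZF=0 PC=2
Step 3: PC=2 exec 'SUB B, 6'. After: A=12 B=-13 C=0 D=0 ZF=0 PC=3
Step 4: PC=3 exec 'JMP 1'. After: A=12 B=-13 C=0 D=0 ZF=0 PC=1
Step 5: PC=1 exec 'MOV A, 12'. After: A=12 B=-13 C=0 D=0 ZF=0 PC=2
Step 6: PC=2 exec 'SUB B, 6'. After: A=12 B=-19 C=0 D=0 ZF=0 PC=3
Step 7: PC=3 exec 'JMP 1'. After: A=12 B=-19 C=0 D=0 ZF=0 PC=1
Step 8: PC=1 exec 'MOV A, 12'. After: A=12 B=-19 C=0 D=0 ZF=0 PC=2
Step 9: PC=2 exec 'SUB B, 6'. After: A=12 B=-25 C=0 D=0 ZF=0 PC=3
Step 10: PC=3 exec 'JMP 1'. After: A=12 B=-25 C=0 D=0 ZF=0 PC=1
Step 11: PC=1 exec 'MOV A, 12'. After: A=12 B=-25 C=0 D=0 ZF=0 PC=2
Step 12: PC=2 exec 'SUB B, 6'. After: A=12 B=-31 C=0 D=0 ZF=0 PC=3
Step 13: PC=3 exec 'JMP 1'. After: A=12 B=-31 C=0 D=0 ZF=0 PC=1
Step 14: PC=1 exec 'MOV A, 12'. After: A=12 B=-31 C=0 D=0 ZF=0 PC=2
Step 15: PC=2 exec 'SUB B, 6'. After: A=12 B=-37 C=0 D=0 ZF=0 PC=3
After 50 steps: not halted. PC revisits the same instructions with no path to HALT; will never halt.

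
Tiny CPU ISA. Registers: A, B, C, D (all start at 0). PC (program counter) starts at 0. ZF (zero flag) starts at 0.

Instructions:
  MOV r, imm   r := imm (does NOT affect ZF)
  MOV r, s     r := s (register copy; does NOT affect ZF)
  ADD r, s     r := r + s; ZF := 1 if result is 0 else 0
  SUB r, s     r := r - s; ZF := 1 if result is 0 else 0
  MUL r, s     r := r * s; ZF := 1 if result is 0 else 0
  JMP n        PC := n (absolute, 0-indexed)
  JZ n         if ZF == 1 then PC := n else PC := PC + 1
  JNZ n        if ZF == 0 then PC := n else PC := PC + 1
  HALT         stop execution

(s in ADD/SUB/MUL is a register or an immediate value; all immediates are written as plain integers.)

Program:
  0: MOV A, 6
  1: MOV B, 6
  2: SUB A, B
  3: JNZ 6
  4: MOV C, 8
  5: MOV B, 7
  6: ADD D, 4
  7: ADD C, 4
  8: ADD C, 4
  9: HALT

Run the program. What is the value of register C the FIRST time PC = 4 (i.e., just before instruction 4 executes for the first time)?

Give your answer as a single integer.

Step 1: PC=0 exec 'MOV A, 6'. After: A=6 B=0 C=0 D=0 ZF=0 PC=1
Step 2: PC=1 exec 'MOV B, 6'. After: A=6 B=6 C=0 D=0 ZF=0 PC=2
Step 3: PC=2 exec 'SUB A, B'. After: A=0 B=6 C=0 D=0 ZF=1 PC=3
Step 4: PC=3 exec 'JNZ 6'. After: A=0 B=6 C=0 D=0 ZF=1 PC=4
First time PC=4: C=0

0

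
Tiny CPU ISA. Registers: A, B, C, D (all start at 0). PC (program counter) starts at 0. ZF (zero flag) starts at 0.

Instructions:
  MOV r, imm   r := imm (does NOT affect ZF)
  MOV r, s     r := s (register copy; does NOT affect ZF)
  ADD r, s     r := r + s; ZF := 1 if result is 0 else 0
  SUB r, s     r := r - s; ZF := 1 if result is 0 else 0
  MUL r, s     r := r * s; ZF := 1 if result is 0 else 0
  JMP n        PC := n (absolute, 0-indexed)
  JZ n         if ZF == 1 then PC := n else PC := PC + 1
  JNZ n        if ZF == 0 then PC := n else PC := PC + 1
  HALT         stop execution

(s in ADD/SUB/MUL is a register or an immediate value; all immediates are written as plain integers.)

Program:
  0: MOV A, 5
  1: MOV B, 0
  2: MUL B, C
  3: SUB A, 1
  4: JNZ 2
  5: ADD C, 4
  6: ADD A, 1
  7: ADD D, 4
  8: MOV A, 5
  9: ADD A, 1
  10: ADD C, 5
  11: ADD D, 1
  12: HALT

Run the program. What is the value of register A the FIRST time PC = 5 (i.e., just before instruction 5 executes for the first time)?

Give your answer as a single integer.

Step 1: PC=0 exec 'MOV A, 5'. After: A=5 B=0 C=0 D=0 ZF=0 PC=1
Step 2: PC=1 exec 'MOV B, 0'. After: A=5 B=0 C=0 D=0 ZF=0 PC=2
Step 3: PC=2 exec 'MUL B, C'. After: A=5 B=0 C=0 D=0 ZF=1 PC=3
Step 4: PC=3 exec 'SUB A, 1'. After: A=4 B=0 C=0 D=0 ZF=0 PC=4
Step 5: PC=4 exec 'JNZ 2'. After: A=4 B=0 C=0 D=0 ZF=0 PC=2
Step 6: PC=2 exec 'MUL B, C'. After: A=4 B=0 C=0 D=0 ZF=1 PC=3
Step 7: PC=3 exec 'SUB A, 1'. After: A=3 B=0 C=0 D=0 ZF=0 PC=4
Step 8: PC=4 exec 'JNZ 2'. After: A=3 B=0 C=0 D=0 ZF=0 PC=2
Step 9: PC=2 exec 'MUL B, C'. After: A=3 B=0 C=0 D=0 ZF=1 PC=3
Step 10: PC=3 exec 'SUB A, 1'. After: A=2 B=0 C=0 D=0 ZF=0 PC=4
Step 11: PC=4 exec 'JNZ 2'. After: A=2 B=0 C=0 D=0 ZF=0 PC=2
Step 12: PC=2 exec 'MUL B, C'. After: A=2 B=0 C=0 D=0 ZF=1 PC=3
Step 13: PC=3 exec 'SUB A, 1'. After: A=1 B=0 C=0 D=0 ZF=0 PC=4
Step 14: PC=4 exec 'JNZ 2'. After: A=1 B=0 C=0 D=0 ZF=0 PC=2
Step 15: PC=2 exec 'MUL B, C'. After: A=1 B=0 C=0 D=0 ZF=1 PC=3
Step 16: PC=3 exec 'SUB A, 1'. After: A=0 B=0 C=0 D=0 ZF=1 PC=4
Step 17: PC=4 exec 'JNZ 2'. After: A=0 B=0 C=0 D=0 ZF=1 PC=5
First time PC=5: A=0

0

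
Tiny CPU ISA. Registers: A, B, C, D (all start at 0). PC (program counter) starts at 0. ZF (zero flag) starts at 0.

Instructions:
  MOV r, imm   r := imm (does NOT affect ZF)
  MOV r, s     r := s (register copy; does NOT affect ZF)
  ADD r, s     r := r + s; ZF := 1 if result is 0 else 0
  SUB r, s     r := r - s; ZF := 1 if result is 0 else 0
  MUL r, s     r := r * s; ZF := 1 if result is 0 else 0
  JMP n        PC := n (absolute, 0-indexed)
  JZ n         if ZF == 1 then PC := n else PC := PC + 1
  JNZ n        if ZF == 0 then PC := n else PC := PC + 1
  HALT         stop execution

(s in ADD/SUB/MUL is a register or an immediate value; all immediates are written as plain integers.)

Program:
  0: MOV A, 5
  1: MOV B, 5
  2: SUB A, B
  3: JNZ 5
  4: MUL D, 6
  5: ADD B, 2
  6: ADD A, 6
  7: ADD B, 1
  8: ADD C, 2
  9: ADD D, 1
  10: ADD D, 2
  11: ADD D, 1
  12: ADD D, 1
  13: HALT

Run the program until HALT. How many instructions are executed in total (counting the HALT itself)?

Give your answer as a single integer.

Step 1: PC=0 exec 'MOV A, 5'. After: A=5 B=0 C=0 D=0 ZF=0 PC=1
Step 2: PC=1 exec 'MOV B, 5'. After: A=5 B=5 C=0 D=0 ZF=0 PC=2
Step 3: PC=2 exec 'SUB A, B'. After: A=0 B=5 C=0 D=0 ZF=1 PC=3
Step 4: PC=3 exec 'JNZ 5'. After: A=0 B=5 C=0 D=0 ZF=1 PC=4
Step 5: PC=4 exec 'MUL D, 6'. After: A=0 B=5 C=0 D=0 ZF=1 PC=5
Step 6: PC=5 exec 'ADD B, 2'. After: A=0 B=7 C=0 D=0 ZF=0 PC=6
Step 7: PC=6 exec 'ADD A, 6'. After: A=6 B=7 C=0 D=0 ZF=0 PC=7
Step 8: PC=7 exec 'ADD B, 1'. After: A=6 B=8 C=0 D=0 ZF=0 PC=8
Step 9: PC=8 exec 'ADD C, 2'. After: A=6 B=8 C=2 D=0 ZF=0 PC=9
Step 10: PC=9 exec 'ADD D, 1'. After: A=6 B=8 C=2 D=1 ZF=0 PC=10
Step 11: PC=10 exec 'ADD D, 2'. After: A=6 B=8 C=2 D=3 ZF=0 PC=11
Step 12: PC=11 exec 'ADD D, 1'. After: A=6 B=8 C=2 D=4 ZF=0 PC=12
Step 13: PC=12 exec 'ADD D, 1'. After: A=6 B=8 C=2 D=5 ZF=0 PC=13
Step 14: PC=13 exec 'HALT'. After: A=6 B=8 C=2 D=5 ZF=0 PC=13 HALTED
Total instructions executed: 14

Answer: 14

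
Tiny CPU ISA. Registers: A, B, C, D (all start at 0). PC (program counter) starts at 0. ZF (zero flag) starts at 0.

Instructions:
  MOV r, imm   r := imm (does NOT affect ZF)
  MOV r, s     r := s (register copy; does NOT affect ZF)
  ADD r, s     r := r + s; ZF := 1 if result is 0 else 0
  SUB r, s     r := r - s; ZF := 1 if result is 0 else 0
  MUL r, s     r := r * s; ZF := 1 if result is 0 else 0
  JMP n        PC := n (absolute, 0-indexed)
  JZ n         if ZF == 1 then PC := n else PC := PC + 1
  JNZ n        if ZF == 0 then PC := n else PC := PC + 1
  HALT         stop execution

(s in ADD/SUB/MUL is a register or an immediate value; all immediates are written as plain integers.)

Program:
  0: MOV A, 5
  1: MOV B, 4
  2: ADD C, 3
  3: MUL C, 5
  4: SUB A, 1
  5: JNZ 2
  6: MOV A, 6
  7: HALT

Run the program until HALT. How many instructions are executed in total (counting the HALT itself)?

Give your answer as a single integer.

Answer: 24

Derivation:
Step 1: PC=0 exec 'MOV A, 5'. After: A=5 B=0 C=0 D=0 ZF=0 PC=1
Step 2: PC=1 exec 'MOV B, 4'. After: A=5 B=4 C=0 D=0 ZF=0 PC=2
Step 3: PC=2 exec 'ADD C, 3'. After: A=5 B=4 C=3 D=0 ZF=0 PC=3
Step 4: PC=3 exec 'MUL C, 5'. After: A=5 B=4 C=15 D=0 ZF=0 PC=4
Step 5: PC=4 exec 'SUB A, 1'. After: A=4 B=4 C=15 D=0 ZF=0 PC=5
Step 6: PC=5 exec 'JNZ 2'. After: A=4 B=4 C=15 D=0 ZF=0 PC=2
Step 7: PC=2 exec 'ADD C, 3'. After: A=4 B=4 C=18 D=0 ZF=0 PC=3
Step 8: PC=3 exec 'MUL C, 5'. After: A=4 B=4 C=90 D=0 ZF=0 PC=4
Step 9: PC=4 exec 'SUB A, 1'. After: A=3 B=4 C=90 D=0 ZF=0 PC=5
Step 10: PC=5 exec 'JNZ 2'. After: A=3 B=4 C=90 D=0 ZF=0 PC=2
Step 11: PC=2 exec 'ADD C, 3'. After: A=3 B=4 C=93 D=0 ZF=0 PC=3
Step 12: PC=3 exec 'MUL C, 5'. After: A=3 B=4 C=465 D=0 ZF=0 PC=4
Step 13: PC=4 exec 'SUB A, 1'. After: A=2 B=4 C=465 D=0 ZF=0 PC=5
Step 14: PC=5 exec 'JNZ 2'. After: A=2 B=4 C=465 D=0 ZF=0 PC=2
Step 15: PC=2 exec 'ADD C, 3'. After: A=2 B=4 C=468 D=0 ZF=0 PC=3
Step 16: PC=3 exec 'MUL C, 5'. After: A=2 B=4 C=2340 D=0 ZF=0 PC=4
Step 17: PC=4 exec 'SUB A, 1'. After: A=1 B=4 C=2340 D=0 ZF=0 PC=5
Step 18: PC=5 exec 'JNZ 2'. After: A=1 B=4 C=2340 D=0 ZF=0 PC=2
Step 19: PC=2 exec 'ADD C, 3'. After: A=1 B=4 C=2343 D=0 ZF=0 PC=3
Step 20: PC=3 exec 'MUL C, 5'. After: A=1 B=4 C=11715 D=0 ZF=0 PC=4
Step 21: PC=4 exec 'SUB A, 1'. After: A=0 B=4 C=11715 D=0 ZF=1 PC=5
Step 22: PC=5 exec 'JNZ 2'. After: A=0 B=4 C=11715 D=0 ZF=1 PC=6
Step 23: PC=6 exec 'MOV A, 6'. After: A=6 B=4 C=11715 D=0 ZF=1 PC=7
Step 24: PC=7 exec 'HALT'. After: A=6 B=4 C=11715 D=0 ZF=1 PC=7 HALTED
Total instructions executed: 24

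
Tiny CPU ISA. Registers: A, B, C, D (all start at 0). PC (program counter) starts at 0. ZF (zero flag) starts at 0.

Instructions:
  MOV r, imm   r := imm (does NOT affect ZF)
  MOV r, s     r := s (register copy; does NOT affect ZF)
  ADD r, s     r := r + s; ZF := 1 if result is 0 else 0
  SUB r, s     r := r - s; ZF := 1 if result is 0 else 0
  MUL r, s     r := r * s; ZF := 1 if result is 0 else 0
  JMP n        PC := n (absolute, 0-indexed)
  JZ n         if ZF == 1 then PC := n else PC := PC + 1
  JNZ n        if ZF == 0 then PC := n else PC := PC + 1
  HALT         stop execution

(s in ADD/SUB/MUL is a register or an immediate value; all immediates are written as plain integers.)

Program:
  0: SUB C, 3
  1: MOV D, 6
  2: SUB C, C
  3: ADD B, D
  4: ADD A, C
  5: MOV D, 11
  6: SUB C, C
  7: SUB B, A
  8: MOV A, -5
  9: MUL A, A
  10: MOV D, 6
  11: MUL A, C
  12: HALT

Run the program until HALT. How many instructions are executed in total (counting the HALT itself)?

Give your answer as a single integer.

Step 1: PC=0 exec 'SUB C, 3'. After: A=0 B=0 C=-3 D=0 ZF=0 PC=1
Step 2: PC=1 exec 'MOV D, 6'. After: A=0 B=0 C=-3 D=6 ZF=0 PC=2
Step 3: PC=2 exec 'SUB C, C'. After: A=0 B=0 C=0 D=6 ZF=1 PC=3
Step 4: PC=3 exec 'ADD B, D'. After: A=0 B=6 C=0 D=6 ZF=0 PC=4
Step 5: PC=4 exec 'ADD A, C'. After: A=0 B=6 C=0 D=6 ZF=1 PC=5
Step 6: PC=5 exec 'MOV D, 11'. After: A=0 B=6 C=0 D=11 ZF=1 PC=6
Step 7: PC=6 exec 'SUB C, C'. After: A=0 B=6 C=0 D=11 ZF=1 PC=7
Step 8: PC=7 exec 'SUB B, A'. After: A=0 B=6 C=0 D=11 ZF=0 PC=8
Step 9: PC=8 exec 'MOV A, -5'. After: A=-5 B=6 C=0 D=11 ZF=0 PC=9
Step 10: PC=9 exec 'MUL A, A'. After: A=25 B=6 C=0 D=11 ZF=0 PC=10
Step 11: PC=10 exec 'MOV D, 6'. After: A=25 B=6 C=0 D=6 ZF=0 PC=11
Step 12: PC=11 exec 'MUL A, C'. After: A=0 B=6 C=0 D=6 ZF=1 PC=12
Step 13: PC=12 exec 'HALT'. After: A=0 B=6 C=0 D=6 ZF=1 PC=12 HALTED
Total instructions executed: 13

Answer: 13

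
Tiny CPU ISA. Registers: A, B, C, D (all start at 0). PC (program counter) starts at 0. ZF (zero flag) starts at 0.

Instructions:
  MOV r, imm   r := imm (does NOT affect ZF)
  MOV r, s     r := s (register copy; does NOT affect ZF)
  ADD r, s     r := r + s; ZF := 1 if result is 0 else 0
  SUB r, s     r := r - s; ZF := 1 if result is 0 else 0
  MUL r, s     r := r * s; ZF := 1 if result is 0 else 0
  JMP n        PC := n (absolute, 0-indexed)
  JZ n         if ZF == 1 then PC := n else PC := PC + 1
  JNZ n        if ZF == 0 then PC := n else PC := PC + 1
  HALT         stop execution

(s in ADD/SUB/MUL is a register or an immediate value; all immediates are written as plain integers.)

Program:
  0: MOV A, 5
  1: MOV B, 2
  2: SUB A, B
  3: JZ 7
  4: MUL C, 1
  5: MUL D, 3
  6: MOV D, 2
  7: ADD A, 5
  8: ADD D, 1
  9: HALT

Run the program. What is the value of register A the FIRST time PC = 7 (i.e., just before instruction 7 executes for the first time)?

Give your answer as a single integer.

Step 1: PC=0 exec 'MOV A, 5'. After: A=5 B=0 C=0 D=0 ZF=0 PC=1
Step 2: PC=1 exec 'MOV B, 2'. After: A=5 B=2 C=0 D=0 ZF=0 PC=2
Step 3: PC=2 exec 'SUB A, B'. After: A=3 B=2 C=0 D=0 ZF=0 PC=3
Step 4: PC=3 exec 'JZ 7'. After: A=3 B=2 C=0 D=0 ZF=0 PC=4
Step 5: PC=4 exec 'MUL C, 1'. After: A=3 B=2 C=0 D=0 ZF=1 PC=5
Step 6: PC=5 exec 'MUL D, 3'. After: A=3 B=2 C=0 D=0 ZF=1 PC=6
Step 7: PC=6 exec 'MOV D, 2'. After: A=3 B=2 C=0 D=2 ZF=1 PC=7
First time PC=7: A=3

3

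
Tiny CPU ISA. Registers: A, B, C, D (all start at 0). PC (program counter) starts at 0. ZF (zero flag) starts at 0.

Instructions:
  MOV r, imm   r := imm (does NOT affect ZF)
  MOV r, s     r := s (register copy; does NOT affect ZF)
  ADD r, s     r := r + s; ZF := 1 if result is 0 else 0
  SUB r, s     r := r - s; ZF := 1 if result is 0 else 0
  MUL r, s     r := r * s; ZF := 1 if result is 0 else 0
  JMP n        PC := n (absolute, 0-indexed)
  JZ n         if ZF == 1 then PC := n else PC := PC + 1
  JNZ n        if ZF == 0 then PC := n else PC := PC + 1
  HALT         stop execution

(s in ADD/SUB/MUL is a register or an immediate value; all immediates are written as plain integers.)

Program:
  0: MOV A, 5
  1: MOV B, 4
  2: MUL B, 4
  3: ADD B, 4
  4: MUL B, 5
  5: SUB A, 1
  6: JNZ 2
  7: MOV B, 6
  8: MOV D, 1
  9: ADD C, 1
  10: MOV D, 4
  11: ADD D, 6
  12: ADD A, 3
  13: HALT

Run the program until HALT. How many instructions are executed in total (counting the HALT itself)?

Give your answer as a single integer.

Answer: 34

Derivation:
Step 1: PC=0 exec 'MOV A, 5'. After: A=5 B=0 C=0 D=0 ZF=0 PC=1
Step 2: PC=1 exec 'MOV B, 4'. After: A=5 B=4 C=0 D=0 ZF=0 PC=2
Step 3: PC=2 exec 'MUL B, 4'. After: A=5 B=16 C=0 D=0 ZF=0 PC=3
Step 4: PC=3 exec 'ADD B, 4'. After: A=5 B=20 C=0 D=0 ZF=0 PC=4
Step 5: PC=4 exec 'MUL B, 5'. After: A=5 B=100 C=0 D=0 ZF=0 PC=5
Step 6: PC=5 exec 'SUB A, 1'. After: A=4 B=100 C=0 D=0 ZF=0 PC=6
Step 7: PC=6 exec 'JNZ 2'. After: A=4 B=100 C=0 D=0 ZF=0 PC=2
Step 8: PC=2 exec 'MUL B, 4'. After: A=4 B=400 C=0 D=0 ZF=0 PC=3
Step 9: PC=3 exec 'ADD B, 4'. After: A=4 B=404 C=0 D=0 ZF=0 PC=4
Step 10: PC=4 exec 'MUL B, 5'. After: A=4 B=2020 C=0 D=0 ZF=0 PC=5
Step 11: PC=5 exec 'SUB A, 1'. After: A=3 B=2020 C=0 D=0 ZF=0 PC=6
Step 12: PC=6 exec 'JNZ 2'. After: A=3 B=2020 C=0 D=0 ZF=0 PC=2
Step 13: PC=2 exec 'MUL B, 4'. After: A=3 B=8080 C=0 D=0 ZF=0 PC=3
Step 14: PC=3 exec 'ADD B, 4'. After: A=3 B=8084 C=0 D=0 ZF=0 PC=4
Step 15: PC=4 exec 'MUL B, 5'. After: A=3 B=40420 C=0 D=0 ZF=0 PC=5
Step 16: PC=5 exec 'SUB A, 1'. After: A=2 B=40420 C=0 D=0 ZF=0 PC=6
Step 17: PC=6 exec 'JNZ 2'. After: A=2 B=40420 C=0 D=0 ZF=0 PC=2
Step 18: PC=2 exec 'MUL B, 4'. After: A=2 B=161680 C=0 D=0 ZF=0 PC=3
Step 19: PC=3 exec 'ADD B, 4'. After: A=2 B=161684 C=0 D=0 ZF=0 PC=4
Step 20: PC=4 exec 'MUL B, 5'. After: A=2 B=808420 C=0 D=0 ZF=0 PC=5
Step 21: PC=5 exec 'SUB A, 1'. After: A=1 B=808420 C=0 D=0 ZF=0 PC=6
Step 22: PC=6 exec 'JNZ 2'. After: A=1 B=808420 C=0 D=0 ZF=0 PC=2
Step 23: PC=2 exec 'MUL B, 4'. After: A=1 B=3233680 C=0 D=0 ZF=0 PC=3
Step 24: PC=3 exec 'ADD B, 4'. After: A=1 B=3233684 C=0 D=0 ZF=0 PC=4
Step 25: PC=4 exec 'MUL B, 5'. After: A=1 B=16168420 C=0 D=0 ZF=0 PC=5
Step 26: PC=5 exec 'SUB A, 1'. After: A=0 B=16168420 C=0 D=0 ZF=1 PC=6
Step 27: PC=6 exec 'JNZ 2'. After: A=0 B=16168420 C=0 D=0 ZF=1 PC=7
Step 28: PC=7 exec 'MOV B, 6'. After: A=0 B=6 C=0 D=0 ZF=1 PC=8
Step 29: PC=8 exec 'MOV D, 1'. After: A=0 B=6 C=0 D=1 ZF=1 PC=9
Step 30: PC=9 exec 'ADD C, 1'. After: A=0 B=6 C=1 D=1 ZF=0 PC=10
Step 31: PC=10 exec 'MOV D, 4'. After: A=0 B=6 C=1 D=4 ZF=0 PC=11
Step 32: PC=11 exec 'ADD D, 6'. After: A=0 B=6 C=1 D=10 ZF=0 PC=12
Step 33: PC=12 exec 'ADD A, 3'. After: A=3 B=6 C=1 D=10 ZF=0 PC=13
Step 34: PC=13 exec 'HALT'. After: A=3 B=6 C=1 D=10 ZF=0 PC=13 HALTED
Total instructions executed: 34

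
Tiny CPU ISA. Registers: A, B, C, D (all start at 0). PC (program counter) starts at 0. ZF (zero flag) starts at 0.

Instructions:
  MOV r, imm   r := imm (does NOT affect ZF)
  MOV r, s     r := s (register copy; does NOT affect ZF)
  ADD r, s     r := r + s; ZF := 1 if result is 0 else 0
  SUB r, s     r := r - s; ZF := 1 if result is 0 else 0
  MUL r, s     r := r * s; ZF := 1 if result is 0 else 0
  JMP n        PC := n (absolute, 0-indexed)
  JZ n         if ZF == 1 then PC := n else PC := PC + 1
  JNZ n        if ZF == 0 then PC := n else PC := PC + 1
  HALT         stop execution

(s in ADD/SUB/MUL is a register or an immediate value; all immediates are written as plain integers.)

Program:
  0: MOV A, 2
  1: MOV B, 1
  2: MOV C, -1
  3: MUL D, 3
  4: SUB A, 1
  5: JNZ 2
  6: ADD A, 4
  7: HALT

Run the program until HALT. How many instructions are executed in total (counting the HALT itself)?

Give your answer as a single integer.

Answer: 12

Derivation:
Step 1: PC=0 exec 'MOV A, 2'. After: A=2 B=0 C=0 D=0 ZF=0 PC=1
Step 2: PC=1 exec 'MOV B, 1'. After: A=2 B=1 C=0 D=0 ZF=0 PC=2
Step 3: PC=2 exec 'MOV C, -1'. After: A=2 B=1 C=-1 D=0 ZF=0 PC=3
Step 4: PC=3 exec 'MUL D, 3'. After: A=2 B=1 C=-1 D=0 ZF=1 PC=4
Step 5: PC=4 exec 'SUB A, 1'. After: A=1 B=1 C=-1 D=0 ZF=0 PC=5
Step 6: PC=5 exec 'JNZ 2'. After: A=1 B=1 C=-1 D=0 ZF=0 PC=2
Step 7: PC=2 exec 'MOV C, -1'. After: A=1 B=1 C=-1 D=0 ZF=0 PC=3
Step 8: PC=3 exec 'MUL D, 3'. After: A=1 B=1 C=-1 D=0 ZF=1 PC=4
Step 9: PC=4 exec 'SUB A, 1'. After: A=0 B=1 C=-1 D=0 ZF=1 PC=5
Step 10: PC=5 exec 'JNZ 2'. After: A=0 B=1 C=-1 D=0 ZF=1 PC=6
Step 11: PC=6 exec 'ADD A, 4'. After: A=4 B=1 C=-1 D=0 ZF=0 PC=7
Step 12: PC=7 exec 'HALT'. After: A=4 B=1 C=-1 D=0 ZF=0 PC=7 HALTED
Total instructions executed: 12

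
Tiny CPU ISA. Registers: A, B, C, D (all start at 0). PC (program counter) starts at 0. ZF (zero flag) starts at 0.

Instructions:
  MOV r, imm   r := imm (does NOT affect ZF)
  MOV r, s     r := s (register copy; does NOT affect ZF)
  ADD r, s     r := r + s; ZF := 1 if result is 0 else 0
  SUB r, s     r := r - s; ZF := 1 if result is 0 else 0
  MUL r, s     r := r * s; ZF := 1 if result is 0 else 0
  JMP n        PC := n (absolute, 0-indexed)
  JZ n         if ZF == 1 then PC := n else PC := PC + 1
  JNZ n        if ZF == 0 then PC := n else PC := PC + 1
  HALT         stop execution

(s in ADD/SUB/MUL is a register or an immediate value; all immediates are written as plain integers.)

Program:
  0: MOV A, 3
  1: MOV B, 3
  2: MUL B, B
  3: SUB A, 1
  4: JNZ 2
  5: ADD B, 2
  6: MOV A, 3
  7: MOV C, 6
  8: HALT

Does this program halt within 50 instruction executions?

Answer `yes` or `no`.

Answer: yes

Derivation:
Step 1: PC=0 exec 'MOV A, 3'. After: A=3 B=0 C=0 D=0 ZF=0 PC=1
Step 2: PC=1 exec 'MOV B, 3'. After: A=3 B=3 C=0 D=0 ZF=0 PC=2
Step 3: PC=2 exec 'MUL B, B'. After: A=3 B=9 C=0 D=0 ZF=0 PC=3
Step 4: PC=3 exec 'SUB A, 1'. After: A=2 B=9 C=0 D=0 ZF=0 PC=4
Step 5: PC=4 exec 'JNZ 2'. After: A=2 B=9 C=0 D=0 ZF=0 PC=2
Step 6: PC=2 exec 'MUL B, B'. After: A=2 B=81 C=0 D=0 ZF=0 PC=3
Step 7: PC=3 exec 'SUB A, 1'. After: A=1 B=81 C=0 D=0 ZF=0 PC=4
Step 8: PC=4 exec 'JNZ 2'. After: A=1 B=81 C=0 D=0 ZF=0 PC=2
Step 9: PC=2 exec 'MUL B, B'. After: A=1 B=6561 C=0 D=0 ZF=0 PC=3
Step 10: PC=3 exec 'SUB A, 1'. After: A=0 B=6561 C=0 D=0 ZF=1 PC=4
Step 11: PC=4 exec 'JNZ 2'. After: A=0 B=6561 C=0 D=0 ZF=1 PC=5
Step 12: PC=5 exec 'ADD B, 2'. After: A=0 B=6563 C=0 D=0 ZF=0 PC=6
Step 13: PC=6 exec 'MOV A, 3'. After: A=3 B=6563 C=0 D=0 ZF=0 PC=7
Step 14: PC=7 exec 'MOV C, 6'. After: A=3 B=6563 C=6 D=0 ZF=0 PC=8
Step 15: PC=8 exec 'HALT'. After: A=3 B=6563 C=6 D=0 ZF=0 PC=8 HALTED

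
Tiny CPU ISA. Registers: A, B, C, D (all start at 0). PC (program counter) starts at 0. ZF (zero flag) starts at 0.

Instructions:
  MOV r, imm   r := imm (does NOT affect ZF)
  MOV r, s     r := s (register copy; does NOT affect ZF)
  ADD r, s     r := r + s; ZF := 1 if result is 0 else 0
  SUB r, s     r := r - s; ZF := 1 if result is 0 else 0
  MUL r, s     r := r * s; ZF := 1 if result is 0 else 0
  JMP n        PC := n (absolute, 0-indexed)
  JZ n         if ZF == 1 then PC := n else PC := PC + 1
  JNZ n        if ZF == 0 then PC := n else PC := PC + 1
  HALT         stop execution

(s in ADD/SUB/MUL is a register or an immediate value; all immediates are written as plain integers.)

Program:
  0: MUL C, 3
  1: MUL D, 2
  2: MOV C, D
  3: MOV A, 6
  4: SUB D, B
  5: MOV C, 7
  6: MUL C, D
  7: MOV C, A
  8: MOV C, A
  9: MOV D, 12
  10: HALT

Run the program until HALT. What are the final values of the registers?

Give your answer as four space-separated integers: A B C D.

Step 1: PC=0 exec 'MUL C, 3'. After: A=0 B=0 C=0 D=0 ZF=1 PC=1
Step 2: PC=1 exec 'MUL D, 2'. After: A=0 B=0 C=0 D=0 ZF=1 PC=2
Step 3: PC=2 exec 'MOV C, D'. After: A=0 B=0 C=0 D=0 ZF=1 PC=3
Step 4: PC=3 exec 'MOV A, 6'. After: A=6 B=0 C=0 D=0 ZF=1 PC=4
Step 5: PC=4 exec 'SUB D, B'. After: A=6 B=0 C=0 D=0 ZF=1 PC=5
Step 6: PC=5 exec 'MOV C, 7'. After: A=6 B=0 C=7 D=0 ZF=1 PC=6
Step 7: PC=6 exec 'MUL C, D'. After: A=6 B=0 C=0 D=0 ZF=1 PC=7
Step 8: PC=7 exec 'MOV C, A'. After: A=6 B=0 C=6 D=0 ZF=1 PC=8
Step 9: PC=8 exec 'MOV C, A'. After: A=6 B=0 C=6 D=0 ZF=1 PC=9
Step 10: PC=9 exec 'MOV D, 12'. After: A=6 B=0 C=6 D=12 ZF=1 PC=10
Step 11: PC=10 exec 'HALT'. After: A=6 B=0 C=6 D=12 ZF=1 PC=10 HALTED

Answer: 6 0 6 12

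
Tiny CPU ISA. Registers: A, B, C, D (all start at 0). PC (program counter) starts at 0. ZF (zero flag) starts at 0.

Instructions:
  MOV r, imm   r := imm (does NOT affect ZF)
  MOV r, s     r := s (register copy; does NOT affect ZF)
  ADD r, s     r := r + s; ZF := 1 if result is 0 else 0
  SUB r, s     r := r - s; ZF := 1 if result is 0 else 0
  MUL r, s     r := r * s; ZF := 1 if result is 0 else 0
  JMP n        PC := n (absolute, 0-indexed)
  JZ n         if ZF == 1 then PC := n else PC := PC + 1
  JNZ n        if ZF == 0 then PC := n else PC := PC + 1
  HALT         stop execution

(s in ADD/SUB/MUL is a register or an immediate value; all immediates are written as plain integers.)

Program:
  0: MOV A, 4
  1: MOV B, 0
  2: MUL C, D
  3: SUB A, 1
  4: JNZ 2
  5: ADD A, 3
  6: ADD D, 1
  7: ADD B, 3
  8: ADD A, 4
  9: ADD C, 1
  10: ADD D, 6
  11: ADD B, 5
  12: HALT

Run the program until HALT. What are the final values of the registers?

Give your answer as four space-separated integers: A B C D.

Answer: 7 8 1 7

Derivation:
Step 1: PC=0 exec 'MOV A, 4'. After: A=4 B=0 C=0 D=0 ZF=0 PC=1
Step 2: PC=1 exec 'MOV B, 0'. After: A=4 B=0 C=0 D=0 ZF=0 PC=2
Step 3: PC=2 exec 'MUL C, D'. After: A=4 B=0 C=0 D=0 ZF=1 PC=3
Step 4: PC=3 exec 'SUB A, 1'. After: A=3 B=0 C=0 D=0 ZF=0 PC=4
Step 5: PC=4 exec 'JNZ 2'. After: A=3 B=0 C=0 D=0 ZF=0 PC=2
Step 6: PC=2 exec 'MUL C, D'. After: A=3 B=0 C=0 D=0 ZF=1 PC=3
Step 7: PC=3 exec 'SUB A, 1'. After: A=2 B=0 C=0 D=0 ZF=0 PC=4
Step 8: PC=4 exec 'JNZ 2'. After: A=2 B=0 C=0 D=0 ZF=0 PC=2
Step 9: PC=2 exec 'MUL C, D'. After: A=2 B=0 C=0 D=0 ZF=1 PC=3
Step 10: PC=3 exec 'SUB A, 1'. After: A=1 B=0 C=0 D=0 ZF=0 PC=4
Step 11: PC=4 exec 'JNZ 2'. After: A=1 B=0 C=0 D=0 ZF=0 PC=2
Step 12: PC=2 exec 'MUL C, D'. After: A=1 B=0 C=0 D=0 ZF=1 PC=3
Step 13: PC=3 exec 'SUB A, 1'. After: A=0 B=0 C=0 D=0 ZF=1 PC=4
Step 14: PC=4 exec 'JNZ 2'. After: A=0 B=0 C=0 D=0 ZF=1 PC=5
Step 15: PC=5 exec 'ADD A, 3'. After: A=3 B=0 C=0 D=0 ZF=0 PC=6
Step 16: PC=6 exec 'ADD D, 1'. After: A=3 B=0 C=0 D=1 ZF=0 PC=7
Step 17: PC=7 exec 'ADD B, 3'. After: A=3 B=3 C=0 D=1 ZF=0 PC=8
Step 18: PC=8 exec 'ADD A, 4'. After: A=7 B=3 C=0 D=1 ZF=0 PC=9
Step 19: PC=9 exec 'ADD C, 1'. After: A=7 B=3 C=1 D=1 ZF=0 PC=10
Step 20: PC=10 exec 'ADD D, 6'. After: A=7 B=3 C=1 D=7 ZF=0 PC=11
Step 21: PC=11 exec 'ADD B, 5'. After: A=7 B=8 C=1 D=7 ZF=0 PC=12
Step 22: PC=12 exec 'HALT'. After: A=7 B=8 C=1 D=7 ZF=0 PC=12 HALTED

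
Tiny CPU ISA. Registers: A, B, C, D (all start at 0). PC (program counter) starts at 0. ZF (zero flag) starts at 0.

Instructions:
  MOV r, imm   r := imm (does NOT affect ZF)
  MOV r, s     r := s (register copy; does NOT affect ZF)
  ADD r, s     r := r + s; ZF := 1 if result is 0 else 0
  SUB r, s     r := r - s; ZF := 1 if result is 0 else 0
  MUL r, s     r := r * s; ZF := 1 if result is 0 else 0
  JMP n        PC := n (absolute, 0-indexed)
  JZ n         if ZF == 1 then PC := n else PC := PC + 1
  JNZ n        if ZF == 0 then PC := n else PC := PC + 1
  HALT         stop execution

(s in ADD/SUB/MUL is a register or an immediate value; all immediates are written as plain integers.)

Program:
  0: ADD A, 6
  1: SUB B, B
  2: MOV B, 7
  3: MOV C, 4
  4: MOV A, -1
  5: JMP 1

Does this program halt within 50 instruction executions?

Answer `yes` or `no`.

Step 1: PC=0 exec 'ADD A, 6'. After: A=6 B=0 C=0 D=0 ZF=0 PC=1
Step 2: PC=1 exec 'SUB B, B'. After: A=6 B=0 C=0 D=0 ZF=1 PC=2
Step 3: PC=2 exec 'MOV B, 7'. After: A=6 B=7 C=0 D=0 ZF=1 PC=3
Step 4: PC=3 exec 'MOV C, 4'. After: A=6 B=7 C=4 D=0 ZF=1 PC=4
Step 5: PC=4 exec 'MOV A, -1'. After: A=-1 B=7 C=4 D=0 ZF=1 PC=5
Step 6: PC=5 exec 'JMP 1'. After: A=-1 B=7 C=4 D=0 ZF=1 PC=1
Step 7: PC=1 exec 'SUB B, B'. After: A=-1 B=0 C=4 D=0 ZF=1 PC=2
Step 8: PC=2 exec 'MOV B, 7'. After: A=-1 B=7 C=4 D=0 ZF=1 PC=3
Step 9: PC=3 exec 'MOV C, 4'. After: A=-1 B=7 C=4 D=0 ZF=1 PC=4
Step 10: PC=4 exec 'MOV A, -1'. After: A=-1 B=7 C=4 D=0 ZF=1 PC=5
State after step 10 equals state after step 5: the program is in a cycle of length 5 and will never halt.

Answer: no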